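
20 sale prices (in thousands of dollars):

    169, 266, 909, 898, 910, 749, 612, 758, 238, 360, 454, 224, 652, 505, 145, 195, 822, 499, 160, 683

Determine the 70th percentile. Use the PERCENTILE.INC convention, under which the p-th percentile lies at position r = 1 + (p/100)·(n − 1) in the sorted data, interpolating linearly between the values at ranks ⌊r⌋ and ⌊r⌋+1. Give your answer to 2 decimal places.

702.80

Sorted: 145, 160, 169, 195, 224, 238, 266, 360, 454, 499, 505, 612, 652, 683, 749, 758, 822, 898, 909, 910.
n = 20.
r = 1 + (70/100)·(20 − 1) = 1 + 13.3 = 14.3.
Rank 14 is 683 and rank 15 is 749.
Interpolate: 683 + 0.3·(749 − 683) = 683 + 0.3·66 = 702.8.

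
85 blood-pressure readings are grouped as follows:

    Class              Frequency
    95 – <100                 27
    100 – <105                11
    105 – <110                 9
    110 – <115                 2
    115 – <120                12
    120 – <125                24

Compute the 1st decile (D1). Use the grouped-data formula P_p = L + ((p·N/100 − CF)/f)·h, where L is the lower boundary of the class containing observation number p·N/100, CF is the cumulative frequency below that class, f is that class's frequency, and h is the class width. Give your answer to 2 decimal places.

96.57

N = 85; target position k = 10/100 · 85 = 8.5.
Cumulative frequencies: 27, 38, 47, 49, 61, 85.
Observation 8.5 falls in the class 95 – <100.
L = 95, CF = 0, f = 27, h = 5.
P10 = 95 + ((8.5 − 0)/27)·5 = 95 + 1.57407 = 96.5741.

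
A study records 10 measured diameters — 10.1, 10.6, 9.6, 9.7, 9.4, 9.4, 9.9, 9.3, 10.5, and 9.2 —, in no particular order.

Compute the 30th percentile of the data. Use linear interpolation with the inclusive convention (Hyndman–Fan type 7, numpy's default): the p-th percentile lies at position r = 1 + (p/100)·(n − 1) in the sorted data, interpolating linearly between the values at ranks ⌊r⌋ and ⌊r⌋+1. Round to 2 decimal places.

9.40

Sorted: 9.2, 9.3, 9.4, 9.4, 9.6, 9.7, 9.9, 10.1, 10.5, 10.6.
n = 10.
r = 1 + (30/100)·(10 − 1) = 1 + 2.7 = 3.7.
Rank 3 is 9.4 and rank 4 is 9.4.
Interpolate: 9.4 + 0.7·(9.4 − 9.4) = 9.4 + 0.7·0 = 9.4.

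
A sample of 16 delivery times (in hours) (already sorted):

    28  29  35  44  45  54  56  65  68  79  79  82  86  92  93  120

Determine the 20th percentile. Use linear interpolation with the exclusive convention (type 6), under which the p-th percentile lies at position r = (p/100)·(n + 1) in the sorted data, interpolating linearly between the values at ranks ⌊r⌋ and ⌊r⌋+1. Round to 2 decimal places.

n = 16.
r = (20/100)·(16 + 1) = 3.4.
Rank 3 is 35 and rank 4 is 44.
Interpolate: 35 + 0.4·(44 − 35) = 35 + 0.4·9 = 38.6.

38.60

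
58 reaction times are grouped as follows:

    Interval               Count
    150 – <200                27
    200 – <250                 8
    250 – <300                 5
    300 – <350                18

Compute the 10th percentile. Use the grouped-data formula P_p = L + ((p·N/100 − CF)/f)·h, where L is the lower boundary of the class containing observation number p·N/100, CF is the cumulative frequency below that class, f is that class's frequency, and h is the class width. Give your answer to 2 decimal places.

160.74

N = 58; target position k = 10/100 · 58 = 5.8.
Cumulative frequencies: 27, 35, 40, 58.
Observation 5.8 falls in the class 150 – <200.
L = 150, CF = 0, f = 27, h = 50.
P10 = 150 + ((5.8 − 0)/27)·50 = 150 + 10.7407 = 160.741.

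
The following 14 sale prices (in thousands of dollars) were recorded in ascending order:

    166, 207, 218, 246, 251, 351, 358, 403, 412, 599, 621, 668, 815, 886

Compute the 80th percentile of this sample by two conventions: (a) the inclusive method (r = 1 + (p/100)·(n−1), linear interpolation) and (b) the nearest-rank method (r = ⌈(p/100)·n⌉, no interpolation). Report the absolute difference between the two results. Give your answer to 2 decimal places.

28.20

n = 14.
(a) r = 11.4; between ranks 11 (621) and 12 (668): 639.8.
(b) the nearest-rank method: rank 12 → 668.
|639.8 − 668| = 28.2.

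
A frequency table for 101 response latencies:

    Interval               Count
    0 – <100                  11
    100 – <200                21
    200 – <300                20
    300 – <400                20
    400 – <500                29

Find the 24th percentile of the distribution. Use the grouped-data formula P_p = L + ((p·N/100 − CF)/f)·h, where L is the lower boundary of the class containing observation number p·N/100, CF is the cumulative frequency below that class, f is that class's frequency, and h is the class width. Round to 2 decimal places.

N = 101; target position k = 24/100 · 101 = 24.24.
Cumulative frequencies: 11, 32, 52, 72, 101.
Observation 24.24 falls in the class 100 – <200.
L = 100, CF = 11, f = 21, h = 100.
P24 = 100 + ((24.24 − 11)/21)·100 = 100 + 63.0476 = 163.048.

163.05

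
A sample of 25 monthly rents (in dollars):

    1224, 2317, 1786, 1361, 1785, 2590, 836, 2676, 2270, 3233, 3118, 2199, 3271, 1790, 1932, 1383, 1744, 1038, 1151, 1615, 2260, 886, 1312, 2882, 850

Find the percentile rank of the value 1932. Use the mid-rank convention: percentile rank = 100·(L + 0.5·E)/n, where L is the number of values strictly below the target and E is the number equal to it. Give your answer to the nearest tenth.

Sorted: 836, 850, 886, 1038, 1151, 1224, 1312, 1361, 1383, 1615, 1744, 1785, 1786, 1790, 1932, 2199, 2260, 2270, 2317, 2590, 2676, 2882, 3118, 3233, 3271.
Count below 1932: L = 14; count equal: E = 1; n = 25.
Percentile rank = 100·(14 + 0.5·1)/25 = 100·14.5/25 = 58.

58.0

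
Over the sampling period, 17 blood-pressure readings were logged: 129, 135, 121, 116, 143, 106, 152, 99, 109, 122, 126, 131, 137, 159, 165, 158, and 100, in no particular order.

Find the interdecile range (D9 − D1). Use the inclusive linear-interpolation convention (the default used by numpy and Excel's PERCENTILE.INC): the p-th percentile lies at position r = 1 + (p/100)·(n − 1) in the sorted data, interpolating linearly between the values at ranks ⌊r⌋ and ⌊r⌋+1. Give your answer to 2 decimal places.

Sorted: 99, 100, 106, 109, 116, 121, 122, 126, 129, 131, 135, 137, 143, 152, 158, 159, 165.
n = 17.
P10: r = 2.6; ranks 2–3 are 100, 106; interpolating gives 103.6.
P90: r = 15.4; ranks 15–16 are 158, 159; interpolating gives 158.4.
Difference: 158.4 − 103.6 = 54.8.

54.80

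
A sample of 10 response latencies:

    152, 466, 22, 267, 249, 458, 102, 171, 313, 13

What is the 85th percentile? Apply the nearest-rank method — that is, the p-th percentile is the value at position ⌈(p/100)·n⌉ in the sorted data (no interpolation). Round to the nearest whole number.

458

Sorted: 13, 22, 102, 152, 171, 249, 267, 313, 458, 466.
n = 10.
Position = ⌈85/100 · 10⌉ = ⌈8.5⌉ = 9.
The value at rank 9 is 458.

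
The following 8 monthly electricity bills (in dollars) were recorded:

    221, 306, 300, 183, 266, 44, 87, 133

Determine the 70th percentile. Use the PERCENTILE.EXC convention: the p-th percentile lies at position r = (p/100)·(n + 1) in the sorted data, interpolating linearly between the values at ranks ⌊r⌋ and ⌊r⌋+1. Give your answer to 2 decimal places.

Sorted: 44, 87, 133, 183, 221, 266, 300, 306.
n = 8.
r = (70/100)·(8 + 1) = 6.3.
Rank 6 is 266 and rank 7 is 300.
Interpolate: 266 + 0.3·(300 − 266) = 266 + 0.3·34 = 276.2.

276.20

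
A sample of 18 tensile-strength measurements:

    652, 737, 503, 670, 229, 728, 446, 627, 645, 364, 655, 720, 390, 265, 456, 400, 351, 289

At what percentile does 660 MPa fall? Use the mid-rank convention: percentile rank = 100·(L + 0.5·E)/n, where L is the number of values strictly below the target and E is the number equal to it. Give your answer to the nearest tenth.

77.8

Sorted: 229, 265, 289, 351, 364, 390, 400, 446, 456, 503, 627, 645, 652, 655, 670, 720, 728, 737.
Count below 660: L = 14; count equal: E = 0; n = 18.
Percentile rank = 100·(14 + 0.5·0)/18 = 100·14/18 = 77.78.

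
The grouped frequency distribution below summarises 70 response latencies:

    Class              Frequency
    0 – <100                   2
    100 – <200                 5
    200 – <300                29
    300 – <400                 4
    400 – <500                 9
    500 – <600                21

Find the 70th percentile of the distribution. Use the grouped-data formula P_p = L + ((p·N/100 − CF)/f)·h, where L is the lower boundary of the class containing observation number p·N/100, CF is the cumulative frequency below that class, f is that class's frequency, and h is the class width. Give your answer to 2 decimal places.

N = 70; target position k = 70/100 · 70 = 49.
Cumulative frequencies: 2, 7, 36, 40, 49, 70.
Observation 49 falls in the class 400 – <500.
L = 400, CF = 40, f = 9, h = 100.
P70 = 400 + ((49 − 40)/9)·100 = 400 + 100 = 500.

500.00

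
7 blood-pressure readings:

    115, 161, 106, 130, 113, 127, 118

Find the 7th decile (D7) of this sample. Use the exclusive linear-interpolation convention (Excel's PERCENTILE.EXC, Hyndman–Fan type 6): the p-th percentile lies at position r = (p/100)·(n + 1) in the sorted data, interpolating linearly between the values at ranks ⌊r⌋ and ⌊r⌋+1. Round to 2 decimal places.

128.80

Sorted: 106, 113, 115, 118, 127, 130, 161.
n = 7.
r = (70/100)·(7 + 1) = 5.6.
Rank 5 is 127 and rank 6 is 130.
Interpolate: 127 + 0.6·(130 − 127) = 127 + 0.6·3 = 128.8.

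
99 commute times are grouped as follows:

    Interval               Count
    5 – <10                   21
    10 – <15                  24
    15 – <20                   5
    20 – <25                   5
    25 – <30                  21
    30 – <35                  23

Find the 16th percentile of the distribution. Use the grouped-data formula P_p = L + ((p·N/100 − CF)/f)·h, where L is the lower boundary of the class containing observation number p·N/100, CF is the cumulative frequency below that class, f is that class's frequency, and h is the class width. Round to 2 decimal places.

N = 99; target position k = 16/100 · 99 = 15.84.
Cumulative frequencies: 21, 45, 50, 55, 76, 99.
Observation 15.84 falls in the class 5 – <10.
L = 5, CF = 0, f = 21, h = 5.
P16 = 5 + ((15.84 − 0)/21)·5 = 5 + 3.77143 = 8.77143.

8.77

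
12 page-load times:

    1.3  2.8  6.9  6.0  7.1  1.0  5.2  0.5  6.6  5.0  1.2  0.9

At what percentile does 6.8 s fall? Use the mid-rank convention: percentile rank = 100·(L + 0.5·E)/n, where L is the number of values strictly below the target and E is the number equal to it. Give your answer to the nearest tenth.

83.3

Sorted: 0.5, 0.9, 1.0, 1.2, 1.3, 2.8, 5.0, 5.2, 6.0, 6.6, 6.9, 7.1.
Count below 6.8: L = 10; count equal: E = 0; n = 12.
Percentile rank = 100·(10 + 0.5·0)/12 = 100·10/12 = 83.33.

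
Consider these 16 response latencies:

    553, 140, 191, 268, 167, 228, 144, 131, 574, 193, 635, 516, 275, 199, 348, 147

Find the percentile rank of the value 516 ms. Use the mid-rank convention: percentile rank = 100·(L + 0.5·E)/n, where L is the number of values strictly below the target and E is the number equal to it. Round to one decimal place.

78.1

Sorted: 131, 140, 144, 147, 167, 191, 193, 199, 228, 268, 275, 348, 516, 553, 574, 635.
Count below 516: L = 12; count equal: E = 1; n = 16.
Percentile rank = 100·(12 + 0.5·1)/16 = 100·12.5/16 = 78.12.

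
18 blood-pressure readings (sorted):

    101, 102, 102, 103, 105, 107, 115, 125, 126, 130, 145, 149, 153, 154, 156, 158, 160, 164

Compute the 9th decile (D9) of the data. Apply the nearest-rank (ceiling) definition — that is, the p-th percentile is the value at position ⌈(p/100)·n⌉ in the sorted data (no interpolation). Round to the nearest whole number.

160

n = 18.
Position = ⌈90/100 · 18⌉ = ⌈16.2⌉ = 17.
The value at rank 17 is 160.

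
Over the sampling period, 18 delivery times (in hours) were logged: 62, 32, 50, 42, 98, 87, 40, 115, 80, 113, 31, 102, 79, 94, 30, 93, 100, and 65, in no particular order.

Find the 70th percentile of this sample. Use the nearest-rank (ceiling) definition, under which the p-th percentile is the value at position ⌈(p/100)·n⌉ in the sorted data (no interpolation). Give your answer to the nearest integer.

94

Sorted: 30, 31, 32, 40, 42, 50, 62, 65, 79, 80, 87, 93, 94, 98, 100, 102, 113, 115.
n = 18.
Position = ⌈70/100 · 18⌉ = ⌈12.6⌉ = 13.
The value at rank 13 is 94.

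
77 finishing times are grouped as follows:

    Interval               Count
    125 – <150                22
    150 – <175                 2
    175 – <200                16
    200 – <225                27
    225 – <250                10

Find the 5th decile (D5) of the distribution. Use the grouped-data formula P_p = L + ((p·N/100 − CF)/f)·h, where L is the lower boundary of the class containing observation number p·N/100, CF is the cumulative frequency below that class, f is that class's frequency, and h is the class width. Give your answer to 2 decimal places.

197.66

N = 77; target position k = 50/100 · 77 = 38.5.
Cumulative frequencies: 22, 24, 40, 67, 77.
Observation 38.5 falls in the class 175 – <200.
L = 175, CF = 24, f = 16, h = 25.
P50 = 175 + ((38.5 − 24)/16)·25 = 175 + 22.6562 = 197.656.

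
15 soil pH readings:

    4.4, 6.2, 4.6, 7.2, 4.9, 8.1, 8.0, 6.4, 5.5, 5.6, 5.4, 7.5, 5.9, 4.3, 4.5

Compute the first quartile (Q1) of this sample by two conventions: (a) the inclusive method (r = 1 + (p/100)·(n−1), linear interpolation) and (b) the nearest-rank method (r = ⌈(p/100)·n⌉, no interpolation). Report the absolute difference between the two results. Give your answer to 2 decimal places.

Sorted: 4.3, 4.4, 4.5, 4.6, 4.9, 5.4, 5.5, 5.6, 5.9, 6.2, 6.4, 7.2, 7.5, 8.0, 8.1.
n = 15.
(a) r = 4.5; between ranks 4 (4.6) and 5 (4.9): 4.75.
(b) the nearest-rank method: rank 4 → 4.6.
|4.75 − 4.6| = 0.15.

0.15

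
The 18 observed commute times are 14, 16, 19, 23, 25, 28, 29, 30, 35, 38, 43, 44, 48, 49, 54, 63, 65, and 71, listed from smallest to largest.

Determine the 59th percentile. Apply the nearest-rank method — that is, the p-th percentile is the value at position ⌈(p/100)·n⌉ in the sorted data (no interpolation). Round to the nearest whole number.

43

n = 18.
Position = ⌈59/100 · 18⌉ = ⌈10.62⌉ = 11.
The value at rank 11 is 43.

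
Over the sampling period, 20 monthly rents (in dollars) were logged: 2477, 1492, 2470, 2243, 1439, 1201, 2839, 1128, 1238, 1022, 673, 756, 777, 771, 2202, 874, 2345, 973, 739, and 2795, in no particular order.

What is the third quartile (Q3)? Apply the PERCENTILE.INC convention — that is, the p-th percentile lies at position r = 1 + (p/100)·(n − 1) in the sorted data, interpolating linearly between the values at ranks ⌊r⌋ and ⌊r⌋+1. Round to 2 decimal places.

Sorted: 673, 739, 756, 771, 777, 874, 973, 1022, 1128, 1201, 1238, 1439, 1492, 2202, 2243, 2345, 2470, 2477, 2795, 2839.
n = 20.
r = 1 + (75/100)·(20 − 1) = 1 + 14.25 = 15.25.
Rank 15 is 2243 and rank 16 is 2345.
Interpolate: 2243 + 0.25·(2345 − 2243) = 2243 + 0.25·102 = 2268.5.

2268.50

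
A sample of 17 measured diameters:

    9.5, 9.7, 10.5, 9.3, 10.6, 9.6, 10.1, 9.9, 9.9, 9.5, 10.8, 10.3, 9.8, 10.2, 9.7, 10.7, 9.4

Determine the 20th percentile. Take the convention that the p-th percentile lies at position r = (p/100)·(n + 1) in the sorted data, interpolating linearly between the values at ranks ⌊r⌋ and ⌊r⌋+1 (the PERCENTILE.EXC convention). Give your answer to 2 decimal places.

Sorted: 9.3, 9.4, 9.5, 9.5, 9.6, 9.7, 9.7, 9.8, 9.9, 9.9, 10.1, 10.2, 10.3, 10.5, 10.6, 10.7, 10.8.
n = 17.
r = (20/100)·(17 + 1) = 3.6.
Rank 3 is 9.5 and rank 4 is 9.5.
Interpolate: 9.5 + 0.6·(9.5 − 9.5) = 9.5 + 0.6·0 = 9.5.

9.50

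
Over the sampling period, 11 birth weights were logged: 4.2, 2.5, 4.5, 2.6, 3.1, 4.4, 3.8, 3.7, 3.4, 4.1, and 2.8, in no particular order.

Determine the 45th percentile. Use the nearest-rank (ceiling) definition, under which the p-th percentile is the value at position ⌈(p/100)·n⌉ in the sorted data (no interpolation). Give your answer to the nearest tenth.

Sorted: 2.5, 2.6, 2.8, 3.1, 3.4, 3.7, 3.8, 4.1, 4.2, 4.4, 4.5.
n = 11.
Position = ⌈45/100 · 11⌉ = ⌈4.95⌉ = 5.
The value at rank 5 is 3.4.

3.4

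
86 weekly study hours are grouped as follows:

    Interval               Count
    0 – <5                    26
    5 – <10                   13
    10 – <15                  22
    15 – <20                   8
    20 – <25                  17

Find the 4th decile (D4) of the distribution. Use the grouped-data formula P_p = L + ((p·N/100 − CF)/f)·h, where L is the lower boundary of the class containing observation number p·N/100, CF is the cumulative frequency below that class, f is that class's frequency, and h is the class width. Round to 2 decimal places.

N = 86; target position k = 40/100 · 86 = 34.4.
Cumulative frequencies: 26, 39, 61, 69, 86.
Observation 34.4 falls in the class 5 – <10.
L = 5, CF = 26, f = 13, h = 5.
P40 = 5 + ((34.4 − 26)/13)·5 = 5 + 3.23077 = 8.23077.

8.23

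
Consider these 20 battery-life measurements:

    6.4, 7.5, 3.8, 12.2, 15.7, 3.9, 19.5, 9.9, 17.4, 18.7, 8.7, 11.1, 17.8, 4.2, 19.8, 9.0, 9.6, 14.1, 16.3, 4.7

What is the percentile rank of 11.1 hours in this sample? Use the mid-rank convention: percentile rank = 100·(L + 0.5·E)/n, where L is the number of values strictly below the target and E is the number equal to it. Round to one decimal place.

52.5

Sorted: 3.8, 3.9, 4.2, 4.7, 6.4, 7.5, 8.7, 9.0, 9.6, 9.9, 11.1, 12.2, 14.1, 15.7, 16.3, 17.4, 17.8, 18.7, 19.5, 19.8.
Count below 11.1: L = 10; count equal: E = 1; n = 20.
Percentile rank = 100·(10 + 0.5·1)/20 = 100·10.5/20 = 52.5.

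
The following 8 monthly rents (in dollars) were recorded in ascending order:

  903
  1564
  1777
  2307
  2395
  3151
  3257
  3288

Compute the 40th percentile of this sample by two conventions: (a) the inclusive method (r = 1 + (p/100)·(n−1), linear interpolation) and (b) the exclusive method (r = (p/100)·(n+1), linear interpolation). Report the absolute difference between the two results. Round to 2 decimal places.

n = 8.
(a) r = 3.8; between ranks 3 (1777) and 4 (2307): 2201.
(b) r = 3.6; between ranks 3 (1777) and 4 (2307): 2095.
|2201 − 2095| = 106.

106.00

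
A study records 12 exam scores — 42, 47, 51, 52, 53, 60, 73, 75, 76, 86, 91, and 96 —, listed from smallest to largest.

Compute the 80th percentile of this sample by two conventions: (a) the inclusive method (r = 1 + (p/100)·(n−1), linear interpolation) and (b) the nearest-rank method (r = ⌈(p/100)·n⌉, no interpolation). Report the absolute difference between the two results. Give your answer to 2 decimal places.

2.00

n = 12.
(a) r = 9.8; between ranks 9 (76) and 10 (86): 84.
(b) the nearest-rank method: rank 10 → 86.
|84 − 86| = 2.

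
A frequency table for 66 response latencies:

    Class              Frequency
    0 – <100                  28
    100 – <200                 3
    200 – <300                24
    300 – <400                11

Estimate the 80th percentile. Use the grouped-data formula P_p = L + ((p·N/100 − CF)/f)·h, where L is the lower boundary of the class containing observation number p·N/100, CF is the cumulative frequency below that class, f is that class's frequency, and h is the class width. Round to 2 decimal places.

N = 66; target position k = 80/100 · 66 = 52.8.
Cumulative frequencies: 28, 31, 55, 66.
Observation 52.8 falls in the class 200 – <300.
L = 200, CF = 31, f = 24, h = 100.
P80 = 200 + ((52.8 − 31)/24)·100 = 200 + 90.8333 = 290.833.

290.83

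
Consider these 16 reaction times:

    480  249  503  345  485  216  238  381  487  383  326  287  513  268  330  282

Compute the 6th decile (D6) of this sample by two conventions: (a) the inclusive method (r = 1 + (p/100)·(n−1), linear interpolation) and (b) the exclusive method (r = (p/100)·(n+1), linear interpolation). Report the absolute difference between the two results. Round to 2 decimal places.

0.40

Sorted: 216, 238, 249, 268, 282, 287, 326, 330, 345, 381, 383, 480, 485, 487, 503, 513.
n = 16.
(a) r = 10 → value at rank 10 = 381.
(b) r = 10.2; between ranks 10 (381) and 11 (383): 381.4.
|381 − 381.4| = 0.4.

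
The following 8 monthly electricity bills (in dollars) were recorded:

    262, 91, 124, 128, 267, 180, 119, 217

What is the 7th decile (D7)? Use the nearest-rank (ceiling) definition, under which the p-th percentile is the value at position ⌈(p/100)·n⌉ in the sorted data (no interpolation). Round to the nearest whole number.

Sorted: 91, 119, 124, 128, 180, 217, 262, 267.
n = 8.
Position = ⌈70/100 · 8⌉ = ⌈5.6⌉ = 6.
The value at rank 6 is 217.

217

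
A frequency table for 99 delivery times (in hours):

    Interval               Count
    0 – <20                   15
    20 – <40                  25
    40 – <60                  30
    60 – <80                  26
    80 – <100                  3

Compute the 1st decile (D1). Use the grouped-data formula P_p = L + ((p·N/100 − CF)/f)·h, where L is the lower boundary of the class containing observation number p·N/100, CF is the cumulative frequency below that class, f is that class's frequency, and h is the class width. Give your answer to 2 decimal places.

N = 99; target position k = 10/100 · 99 = 9.9.
Cumulative frequencies: 15, 40, 70, 96, 99.
Observation 9.9 falls in the class 0 – <20.
L = 0, CF = 0, f = 15, h = 20.
P10 = 0 + ((9.9 − 0)/15)·20 = 0 + 13.2 = 13.2.

13.20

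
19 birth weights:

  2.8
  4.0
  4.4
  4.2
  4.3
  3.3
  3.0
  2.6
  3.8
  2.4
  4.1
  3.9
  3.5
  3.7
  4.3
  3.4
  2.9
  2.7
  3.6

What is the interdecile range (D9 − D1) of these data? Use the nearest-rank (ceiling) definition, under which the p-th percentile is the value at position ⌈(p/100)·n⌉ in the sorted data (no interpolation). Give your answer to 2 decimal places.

Sorted: 2.4, 2.6, 2.7, 2.8, 2.9, 3.0, 3.3, 3.4, 3.5, 3.6, 3.7, 3.8, 3.9, 4.0, 4.1, 4.2, 4.3, 4.3, 4.4.
n = 19.
P10: rank ⌈10/100·19⌉ = 2 → 2.6.
P90: rank ⌈90/100·19⌉ = 18 → 4.3.
Difference: 4.3 − 2.6 = 1.7.

1.70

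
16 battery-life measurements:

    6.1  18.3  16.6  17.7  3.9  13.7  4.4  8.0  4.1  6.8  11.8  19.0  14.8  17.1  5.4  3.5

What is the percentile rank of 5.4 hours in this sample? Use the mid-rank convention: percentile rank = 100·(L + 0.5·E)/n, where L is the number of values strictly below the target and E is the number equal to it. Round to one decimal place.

Sorted: 3.5, 3.9, 4.1, 4.4, 5.4, 6.1, 6.8, 8.0, 11.8, 13.7, 14.8, 16.6, 17.1, 17.7, 18.3, 19.0.
Count below 5.4: L = 4; count equal: E = 1; n = 16.
Percentile rank = 100·(4 + 0.5·1)/16 = 100·4.5/16 = 28.12.

28.1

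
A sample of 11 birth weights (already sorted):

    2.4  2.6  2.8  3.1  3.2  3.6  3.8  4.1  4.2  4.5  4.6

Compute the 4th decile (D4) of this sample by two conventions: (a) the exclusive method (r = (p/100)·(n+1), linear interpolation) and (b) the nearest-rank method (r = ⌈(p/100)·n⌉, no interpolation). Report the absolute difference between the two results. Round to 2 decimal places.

n = 11.
(a) r = 4.8; between ranks 4 (3.1) and 5 (3.2): 3.18.
(b) the nearest-rank method: rank 5 → 3.2.
|3.18 − 3.2| = 0.02.

0.02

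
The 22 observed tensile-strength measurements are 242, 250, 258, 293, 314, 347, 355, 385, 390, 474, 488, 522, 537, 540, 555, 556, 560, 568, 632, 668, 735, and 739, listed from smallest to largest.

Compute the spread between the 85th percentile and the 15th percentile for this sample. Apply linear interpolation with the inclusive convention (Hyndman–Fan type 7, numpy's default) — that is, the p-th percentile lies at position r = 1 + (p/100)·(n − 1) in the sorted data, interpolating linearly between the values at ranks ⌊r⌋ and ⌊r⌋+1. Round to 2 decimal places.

326.25

n = 22.
P15: r = 4.15; ranks 4–5 are 293, 314; interpolating gives 296.15.
P85: r = 18.85; ranks 18–19 are 568, 632; interpolating gives 622.4.
Difference: 622.4 − 296.15 = 326.25.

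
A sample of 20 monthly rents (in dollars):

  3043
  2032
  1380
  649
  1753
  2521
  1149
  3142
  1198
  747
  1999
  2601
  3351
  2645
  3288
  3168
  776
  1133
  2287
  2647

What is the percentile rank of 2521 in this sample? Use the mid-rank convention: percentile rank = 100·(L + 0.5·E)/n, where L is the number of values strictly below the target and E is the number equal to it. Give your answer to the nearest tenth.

Sorted: 649, 747, 776, 1133, 1149, 1198, 1380, 1753, 1999, 2032, 2287, 2521, 2601, 2645, 2647, 3043, 3142, 3168, 3288, 3351.
Count below 2521: L = 11; count equal: E = 1; n = 20.
Percentile rank = 100·(11 + 0.5·1)/20 = 100·11.5/20 = 57.5.

57.5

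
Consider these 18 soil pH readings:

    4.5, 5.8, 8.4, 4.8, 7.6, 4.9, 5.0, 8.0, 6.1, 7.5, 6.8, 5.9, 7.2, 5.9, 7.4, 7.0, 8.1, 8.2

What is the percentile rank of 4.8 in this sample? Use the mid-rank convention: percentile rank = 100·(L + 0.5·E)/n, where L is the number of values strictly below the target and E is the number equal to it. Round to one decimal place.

8.3

Sorted: 4.5, 4.8, 4.9, 5.0, 5.8, 5.9, 5.9, 6.1, 6.8, 7.0, 7.2, 7.4, 7.5, 7.6, 8.0, 8.1, 8.2, 8.4.
Count below 4.8: L = 1; count equal: E = 1; n = 18.
Percentile rank = 100·(1 + 0.5·1)/18 = 100·1.5/18 = 8.333.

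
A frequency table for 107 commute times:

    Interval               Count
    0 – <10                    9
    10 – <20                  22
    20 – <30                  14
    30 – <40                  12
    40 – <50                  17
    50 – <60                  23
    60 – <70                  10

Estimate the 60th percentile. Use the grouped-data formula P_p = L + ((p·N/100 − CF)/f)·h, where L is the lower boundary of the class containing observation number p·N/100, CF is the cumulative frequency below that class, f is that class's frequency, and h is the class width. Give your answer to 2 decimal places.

44.24

N = 107; target position k = 60/100 · 107 = 64.2.
Cumulative frequencies: 9, 31, 45, 57, 74, 97, 107.
Observation 64.2 falls in the class 40 – <50.
L = 40, CF = 57, f = 17, h = 10.
P60 = 40 + ((64.2 − 57)/17)·10 = 40 + 4.23529 = 44.2353.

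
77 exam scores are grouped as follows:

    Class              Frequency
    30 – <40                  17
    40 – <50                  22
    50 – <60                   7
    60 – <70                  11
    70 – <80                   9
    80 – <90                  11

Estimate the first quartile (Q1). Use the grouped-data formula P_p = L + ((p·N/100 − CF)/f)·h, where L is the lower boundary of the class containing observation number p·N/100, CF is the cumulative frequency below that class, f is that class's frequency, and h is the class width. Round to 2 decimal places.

41.02

N = 77; target position k = 25/100 · 77 = 19.25.
Cumulative frequencies: 17, 39, 46, 57, 66, 77.
Observation 19.25 falls in the class 40 – <50.
L = 40, CF = 17, f = 22, h = 10.
P25 = 40 + ((19.25 − 17)/22)·10 = 40 + 1.02273 = 41.0227.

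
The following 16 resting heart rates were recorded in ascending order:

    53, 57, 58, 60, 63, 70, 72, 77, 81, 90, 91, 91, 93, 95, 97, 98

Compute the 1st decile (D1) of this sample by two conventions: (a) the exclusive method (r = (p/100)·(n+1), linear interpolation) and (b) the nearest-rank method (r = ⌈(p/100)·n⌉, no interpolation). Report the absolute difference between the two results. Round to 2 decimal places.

1.20

n = 16.
(a) r = 1.7; between ranks 1 (53) and 2 (57): 55.8.
(b) the nearest-rank method: rank 2 → 57.
|55.8 − 57| = 1.2.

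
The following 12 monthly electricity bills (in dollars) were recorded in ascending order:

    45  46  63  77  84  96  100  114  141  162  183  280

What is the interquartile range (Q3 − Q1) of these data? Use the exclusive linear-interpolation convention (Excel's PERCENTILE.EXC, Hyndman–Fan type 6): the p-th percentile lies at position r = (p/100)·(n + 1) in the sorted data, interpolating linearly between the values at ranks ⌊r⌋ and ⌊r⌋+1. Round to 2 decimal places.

90.25

n = 12.
P25: r = 3.25; ranks 3–4 are 63, 77; interpolating gives 66.5.
P75: r = 9.75; ranks 9–10 are 141, 162; interpolating gives 156.75.
Difference: 156.75 − 66.5 = 90.25.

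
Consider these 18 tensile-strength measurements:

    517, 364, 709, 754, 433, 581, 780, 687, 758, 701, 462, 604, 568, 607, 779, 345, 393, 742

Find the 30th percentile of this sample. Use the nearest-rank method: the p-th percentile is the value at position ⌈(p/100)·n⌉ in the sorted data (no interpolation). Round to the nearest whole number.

517

Sorted: 345, 364, 393, 433, 462, 517, 568, 581, 604, 607, 687, 701, 709, 742, 754, 758, 779, 780.
n = 18.
Position = ⌈30/100 · 18⌉ = ⌈5.4⌉ = 6.
The value at rank 6 is 517.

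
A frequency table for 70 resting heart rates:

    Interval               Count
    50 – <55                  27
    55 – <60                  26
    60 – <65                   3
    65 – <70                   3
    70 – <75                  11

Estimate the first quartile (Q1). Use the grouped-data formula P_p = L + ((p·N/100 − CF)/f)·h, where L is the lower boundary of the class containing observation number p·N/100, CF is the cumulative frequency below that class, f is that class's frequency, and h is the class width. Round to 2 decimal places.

N = 70; target position k = 25/100 · 70 = 17.5.
Cumulative frequencies: 27, 53, 56, 59, 70.
Observation 17.5 falls in the class 50 – <55.
L = 50, CF = 0, f = 27, h = 5.
P25 = 50 + ((17.5 − 0)/27)·5 = 50 + 3.24074 = 53.2407.

53.24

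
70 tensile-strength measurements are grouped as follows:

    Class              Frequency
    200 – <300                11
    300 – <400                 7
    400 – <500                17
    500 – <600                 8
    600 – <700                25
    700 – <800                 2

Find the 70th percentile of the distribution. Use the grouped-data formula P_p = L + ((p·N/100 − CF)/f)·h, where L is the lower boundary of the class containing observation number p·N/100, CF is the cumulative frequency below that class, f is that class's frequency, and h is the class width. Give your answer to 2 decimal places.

624.00

N = 70; target position k = 70/100 · 70 = 49.
Cumulative frequencies: 11, 18, 35, 43, 68, 70.
Observation 49 falls in the class 600 – <700.
L = 600, CF = 43, f = 25, h = 100.
P70 = 600 + ((49 − 43)/25)·100 = 600 + 24 = 624.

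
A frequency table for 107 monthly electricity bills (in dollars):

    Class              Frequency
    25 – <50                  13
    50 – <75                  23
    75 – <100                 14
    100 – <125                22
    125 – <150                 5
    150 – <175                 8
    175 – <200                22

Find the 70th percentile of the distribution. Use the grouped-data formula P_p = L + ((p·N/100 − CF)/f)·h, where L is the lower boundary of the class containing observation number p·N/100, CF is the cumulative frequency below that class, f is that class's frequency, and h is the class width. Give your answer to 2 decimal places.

N = 107; target position k = 70/100 · 107 = 74.9.
Cumulative frequencies: 13, 36, 50, 72, 77, 85, 107.
Observation 74.9 falls in the class 125 – <150.
L = 125, CF = 72, f = 5, h = 25.
P70 = 125 + ((74.9 − 72)/5)·25 = 125 + 14.5 = 139.5.

139.50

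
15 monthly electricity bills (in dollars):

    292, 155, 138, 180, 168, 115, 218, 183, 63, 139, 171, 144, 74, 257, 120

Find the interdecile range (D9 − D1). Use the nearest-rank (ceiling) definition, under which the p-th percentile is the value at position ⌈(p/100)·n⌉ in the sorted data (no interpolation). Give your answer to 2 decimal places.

183.00

Sorted: 63, 74, 115, 120, 138, 139, 144, 155, 168, 171, 180, 183, 218, 257, 292.
n = 15.
P10: rank ⌈10/100·15⌉ = 2 → 74.
P90: rank ⌈90/100·15⌉ = 14 → 257.
Difference: 257 − 74 = 183.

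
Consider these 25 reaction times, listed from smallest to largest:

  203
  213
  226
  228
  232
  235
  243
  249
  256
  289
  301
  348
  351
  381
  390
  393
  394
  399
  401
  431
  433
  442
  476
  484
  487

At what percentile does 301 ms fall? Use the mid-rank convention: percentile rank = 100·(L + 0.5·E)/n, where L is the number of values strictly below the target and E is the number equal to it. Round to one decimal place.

42.0

Count below 301: L = 10; count equal: E = 1; n = 25.
Percentile rank = 100·(10 + 0.5·1)/25 = 100·10.5/25 = 42.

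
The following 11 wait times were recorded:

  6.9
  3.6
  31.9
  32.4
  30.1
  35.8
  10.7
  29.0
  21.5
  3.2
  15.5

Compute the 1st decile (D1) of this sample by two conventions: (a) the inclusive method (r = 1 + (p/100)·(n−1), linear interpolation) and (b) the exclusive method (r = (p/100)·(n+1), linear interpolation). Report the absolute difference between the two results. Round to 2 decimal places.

0.32

Sorted: 3.2, 3.6, 6.9, 10.7, 15.5, 21.5, 29.0, 30.1, 31.9, 32.4, 35.8.
n = 11.
(a) r = 2 → value at rank 2 = 3.6.
(b) r = 1.2; between ranks 1 (3.2) and 2 (3.6): 3.28.
|3.6 − 3.28| = 0.32.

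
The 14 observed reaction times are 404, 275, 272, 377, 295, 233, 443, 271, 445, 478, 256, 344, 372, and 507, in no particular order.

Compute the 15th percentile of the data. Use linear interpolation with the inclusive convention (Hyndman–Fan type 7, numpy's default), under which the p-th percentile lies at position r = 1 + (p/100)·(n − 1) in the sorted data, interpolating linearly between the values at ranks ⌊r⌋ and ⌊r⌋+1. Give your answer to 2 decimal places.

Sorted: 233, 256, 271, 272, 275, 295, 344, 372, 377, 404, 443, 445, 478, 507.
n = 14.
r = 1 + (15/100)·(14 − 1) = 1 + 1.95 = 2.95.
Rank 2 is 256 and rank 3 is 271.
Interpolate: 256 + 0.95·(271 − 256) = 256 + 0.95·15 = 270.25.

270.25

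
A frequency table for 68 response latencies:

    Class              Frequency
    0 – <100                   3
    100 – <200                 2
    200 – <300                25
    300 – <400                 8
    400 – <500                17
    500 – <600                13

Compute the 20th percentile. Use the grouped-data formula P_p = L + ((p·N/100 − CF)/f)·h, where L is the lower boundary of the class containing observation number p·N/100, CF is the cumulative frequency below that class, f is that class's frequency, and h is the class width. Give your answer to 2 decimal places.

N = 68; target position k = 20/100 · 68 = 13.6.
Cumulative frequencies: 3, 5, 30, 38, 55, 68.
Observation 13.6 falls in the class 200 – <300.
L = 200, CF = 5, f = 25, h = 100.
P20 = 200 + ((13.6 − 5)/25)·100 = 200 + 34.4 = 234.4.

234.40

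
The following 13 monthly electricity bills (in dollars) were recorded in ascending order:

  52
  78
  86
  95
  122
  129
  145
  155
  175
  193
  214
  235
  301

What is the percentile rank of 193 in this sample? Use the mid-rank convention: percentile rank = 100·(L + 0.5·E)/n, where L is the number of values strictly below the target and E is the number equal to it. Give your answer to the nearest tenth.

Count below 193: L = 9; count equal: E = 1; n = 13.
Percentile rank = 100·(9 + 0.5·1)/13 = 100·9.5/13 = 73.08.

73.1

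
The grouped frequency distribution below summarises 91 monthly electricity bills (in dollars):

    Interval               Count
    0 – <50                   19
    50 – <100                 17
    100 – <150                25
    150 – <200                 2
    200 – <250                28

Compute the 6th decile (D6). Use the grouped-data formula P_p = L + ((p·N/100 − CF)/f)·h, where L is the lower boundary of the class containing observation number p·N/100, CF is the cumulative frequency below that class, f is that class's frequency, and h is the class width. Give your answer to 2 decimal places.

N = 91; target position k = 60/100 · 91 = 54.6.
Cumulative frequencies: 19, 36, 61, 63, 91.
Observation 54.6 falls in the class 100 – <150.
L = 100, CF = 36, f = 25, h = 50.
P60 = 100 + ((54.6 − 36)/25)·50 = 100 + 37.2 = 137.2.

137.20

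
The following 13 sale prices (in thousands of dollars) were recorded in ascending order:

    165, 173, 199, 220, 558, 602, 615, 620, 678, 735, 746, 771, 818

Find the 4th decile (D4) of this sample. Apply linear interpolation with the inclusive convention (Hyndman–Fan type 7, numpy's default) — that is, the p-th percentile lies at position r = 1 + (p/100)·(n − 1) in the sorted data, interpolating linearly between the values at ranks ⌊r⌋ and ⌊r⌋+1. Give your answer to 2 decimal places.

593.20

n = 13.
r = 1 + (40/100)·(13 − 1) = 1 + 4.8 = 5.8.
Rank 5 is 558 and rank 6 is 602.
Interpolate: 558 + 0.8·(602 − 558) = 558 + 0.8·44 = 593.2.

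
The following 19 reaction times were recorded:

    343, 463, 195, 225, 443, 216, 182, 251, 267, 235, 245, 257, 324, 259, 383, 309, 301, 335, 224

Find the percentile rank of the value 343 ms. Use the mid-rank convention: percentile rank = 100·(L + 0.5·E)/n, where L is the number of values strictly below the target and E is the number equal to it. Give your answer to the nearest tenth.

Sorted: 182, 195, 216, 224, 225, 235, 245, 251, 257, 259, 267, 301, 309, 324, 335, 343, 383, 443, 463.
Count below 343: L = 15; count equal: E = 1; n = 19.
Percentile rank = 100·(15 + 0.5·1)/19 = 100·15.5/19 = 81.58.

81.6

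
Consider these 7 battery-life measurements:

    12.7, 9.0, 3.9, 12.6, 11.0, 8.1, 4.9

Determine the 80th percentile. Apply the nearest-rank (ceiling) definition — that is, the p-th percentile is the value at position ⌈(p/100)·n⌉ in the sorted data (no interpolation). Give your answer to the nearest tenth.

12.6

Sorted: 3.9, 4.9, 8.1, 9.0, 11.0, 12.6, 12.7.
n = 7.
Position = ⌈80/100 · 7⌉ = ⌈5.6⌉ = 6.
The value at rank 6 is 12.6.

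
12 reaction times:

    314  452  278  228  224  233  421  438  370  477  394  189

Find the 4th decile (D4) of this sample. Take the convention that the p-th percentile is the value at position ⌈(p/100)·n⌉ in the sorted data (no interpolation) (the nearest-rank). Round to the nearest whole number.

278

Sorted: 189, 224, 228, 233, 278, 314, 370, 394, 421, 438, 452, 477.
n = 12.
Position = ⌈40/100 · 12⌉ = ⌈4.8⌉ = 5.
The value at rank 5 is 278.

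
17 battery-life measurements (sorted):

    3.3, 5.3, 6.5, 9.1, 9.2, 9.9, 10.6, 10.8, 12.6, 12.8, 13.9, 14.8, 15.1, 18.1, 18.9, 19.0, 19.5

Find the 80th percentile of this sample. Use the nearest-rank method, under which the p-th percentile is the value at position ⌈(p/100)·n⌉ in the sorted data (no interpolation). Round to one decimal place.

18.1

n = 17.
Position = ⌈80/100 · 17⌉ = ⌈13.6⌉ = 14.
The value at rank 14 is 18.1.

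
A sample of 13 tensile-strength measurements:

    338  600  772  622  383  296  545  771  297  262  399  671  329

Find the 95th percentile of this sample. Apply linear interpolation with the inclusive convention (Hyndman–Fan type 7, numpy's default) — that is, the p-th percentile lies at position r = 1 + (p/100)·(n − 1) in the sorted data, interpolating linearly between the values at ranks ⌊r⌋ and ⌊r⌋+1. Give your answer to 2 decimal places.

771.40

Sorted: 262, 296, 297, 329, 338, 383, 399, 545, 600, 622, 671, 771, 772.
n = 13.
r = 1 + (95/100)·(13 − 1) = 1 + 11.4 = 12.4.
Rank 12 is 771 and rank 13 is 772.
Interpolate: 771 + 0.4·(772 − 771) = 771 + 0.4·1 = 771.4.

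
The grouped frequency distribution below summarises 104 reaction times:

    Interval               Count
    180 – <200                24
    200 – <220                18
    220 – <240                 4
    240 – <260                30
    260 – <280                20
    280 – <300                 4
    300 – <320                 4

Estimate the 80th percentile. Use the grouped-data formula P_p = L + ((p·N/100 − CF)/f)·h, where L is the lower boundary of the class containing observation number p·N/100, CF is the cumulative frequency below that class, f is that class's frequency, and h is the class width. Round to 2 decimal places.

267.20

N = 104; target position k = 80/100 · 104 = 83.2.
Cumulative frequencies: 24, 42, 46, 76, 96, 100, 104.
Observation 83.2 falls in the class 260 – <280.
L = 260, CF = 76, f = 20, h = 20.
P80 = 260 + ((83.2 − 76)/20)·20 = 260 + 7.2 = 267.2.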